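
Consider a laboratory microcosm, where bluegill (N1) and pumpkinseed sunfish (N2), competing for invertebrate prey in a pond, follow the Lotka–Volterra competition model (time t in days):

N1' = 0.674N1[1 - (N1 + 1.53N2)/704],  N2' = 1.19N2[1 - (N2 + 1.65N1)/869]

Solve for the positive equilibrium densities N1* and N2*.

N1* ≈ 410, N2* ≈ 192

Setting both brackets to zero gives the nullclines N1 + 1.53N2 = 704 and 1.65N1 + N2 = 869.
Substituting N2 = 869 - 1.65N1 into the first: N1(1 - 1.53·1.65) = 704 - 1.53·869.
So N1* = -626/-1.52 = 410, and then N2* = 869 - 1.65·410 = 192.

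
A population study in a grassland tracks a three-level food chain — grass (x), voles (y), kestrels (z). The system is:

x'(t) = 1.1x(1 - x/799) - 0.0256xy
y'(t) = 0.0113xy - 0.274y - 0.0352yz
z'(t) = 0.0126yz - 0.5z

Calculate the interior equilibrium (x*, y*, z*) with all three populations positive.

From dz/dt = 0: 0.0126y* = 0.5, so y* = 39.7.
From dx/dt = 0: 1.1(1 - x*/799) = 0.0256·39.7, giving x* = 799·(1 - 0.924) = 61.1.
From dy/dt = 0: 0.0113·61.1 - 0.274 = 0.0352z*, so z* = 0.417/0.0352 = 11.8.

x* ≈ 61.1, y* ≈ 39.7, z* ≈ 11.8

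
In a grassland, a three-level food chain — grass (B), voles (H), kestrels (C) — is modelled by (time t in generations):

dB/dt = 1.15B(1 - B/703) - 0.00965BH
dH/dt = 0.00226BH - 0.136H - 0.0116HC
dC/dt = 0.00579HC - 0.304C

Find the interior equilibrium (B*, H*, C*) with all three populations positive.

From dC/dt = 0: 0.00579H* = 0.304, so H* = 52.5.
From dB/dt = 0: 1.15(1 - B*/703) = 0.00965·52.5, giving B* = 703·(1 - 0.441) = 393.
From dH/dt = 0: 0.00226·393 - 0.136 = 0.0116C*, so C* = 0.753/0.0116 = 64.9.

B* ≈ 393, H* ≈ 52.5, C* ≈ 64.9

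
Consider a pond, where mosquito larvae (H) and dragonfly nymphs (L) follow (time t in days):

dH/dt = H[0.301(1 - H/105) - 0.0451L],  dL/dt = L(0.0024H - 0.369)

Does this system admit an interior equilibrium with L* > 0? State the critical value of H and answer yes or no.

Threshold H = 154; K < 154, so no, the predator goes extinct.

The predator equation gives dL/dt > 0 only when H > 0.369/0.0024 = 154.
Without the predator, H → K = 105. Since 105 < 154, the predator cannot invade.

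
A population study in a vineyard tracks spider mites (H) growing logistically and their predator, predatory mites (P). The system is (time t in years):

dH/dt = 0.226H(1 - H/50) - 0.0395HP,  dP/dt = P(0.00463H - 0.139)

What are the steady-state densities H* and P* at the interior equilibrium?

From dP/dt = 0 with P > 0: 0.00463H* = 0.139, so H* = 30.
Substitute into dH/dt = 0: 0.226(1 - 30/50) = 0.0395P*.
The bracket is 0.4, giving P* = 0.0903/0.0395 = 2.29.

H* ≈ 30, P* ≈ 2.29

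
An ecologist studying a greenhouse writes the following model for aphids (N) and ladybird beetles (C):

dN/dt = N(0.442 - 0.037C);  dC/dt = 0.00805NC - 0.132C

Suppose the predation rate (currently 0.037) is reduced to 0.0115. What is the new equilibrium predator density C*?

C* ≈ 38.4

At the interior fixed point, setting dN/dt = 0 with N > 0 fixes C* = (prey growth rate)/(NC coefficient) — independent of the other coefficients.
With the change, C* = 0.442/0.0115 = 38.4; it rises from 11.9.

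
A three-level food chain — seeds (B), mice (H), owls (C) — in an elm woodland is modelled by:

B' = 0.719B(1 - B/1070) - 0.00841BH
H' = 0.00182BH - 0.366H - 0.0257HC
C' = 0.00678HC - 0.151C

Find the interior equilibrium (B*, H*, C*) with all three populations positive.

B* ≈ 791, H* ≈ 22.3, C* ≈ 41.8

From dC/dt = 0: 0.00678H* = 0.151, so H* = 22.3.
From dB/dt = 0: 0.719(1 - B*/1070) = 0.00841·22.3, giving B* = 1070·(1 - 0.261) = 791.
From dH/dt = 0: 0.00182·791 - 0.366 = 0.0257C*, so C* = 1.07/0.0257 = 41.8.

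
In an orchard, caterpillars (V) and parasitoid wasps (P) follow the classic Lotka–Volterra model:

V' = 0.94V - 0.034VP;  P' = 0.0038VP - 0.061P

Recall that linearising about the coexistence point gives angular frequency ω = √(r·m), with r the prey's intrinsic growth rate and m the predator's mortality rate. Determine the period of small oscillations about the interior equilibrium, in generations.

Here r = 0.94 and m = 0.061, so r·m = 0.0573.
ω = √0.0573 = 0.239 per generation, hence T = 2π/ω ≈ 26.2 generations.

T ≈ 26.2 generations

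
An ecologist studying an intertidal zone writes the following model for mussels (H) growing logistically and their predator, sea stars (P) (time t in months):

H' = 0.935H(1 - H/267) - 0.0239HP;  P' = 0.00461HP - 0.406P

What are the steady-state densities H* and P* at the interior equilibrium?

H* ≈ 88.1, P* ≈ 26.2

From dP/dt = 0 with P > 0: 0.00461H* = 0.406, so H* = 88.1.
Substitute into dH/dt = 0: 0.935(1 - 88.1/267) = 0.0239P*.
The bracket is 0.67, giving P* = 0.627/0.0239 = 26.2.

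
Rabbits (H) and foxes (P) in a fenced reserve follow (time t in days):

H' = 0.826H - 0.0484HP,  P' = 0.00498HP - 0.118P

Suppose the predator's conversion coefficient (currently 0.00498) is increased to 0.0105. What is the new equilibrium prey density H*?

H* ≈ 11.2

At the interior fixed point, setting dP/dt = 0 with P > 0 fixes H* = (predator death rate)/(HP coefficient) — independent of the other coefficients.
With the change, H* = 0.118/0.0105 = 11.2; it falls from 23.7.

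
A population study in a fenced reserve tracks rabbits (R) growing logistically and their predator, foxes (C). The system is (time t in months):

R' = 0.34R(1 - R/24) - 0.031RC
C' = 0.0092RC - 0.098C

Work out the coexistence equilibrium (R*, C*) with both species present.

From dC/dt = 0 with C > 0: 0.0092R* = 0.098, so R* = 10.7.
Substitute into dR/dt = 0: 0.34(1 - 10.7/24) = 0.031C*.
The bracket is 0.556, giving C* = 0.189/0.031 = 6.1.

R* ≈ 10.7, C* ≈ 6.1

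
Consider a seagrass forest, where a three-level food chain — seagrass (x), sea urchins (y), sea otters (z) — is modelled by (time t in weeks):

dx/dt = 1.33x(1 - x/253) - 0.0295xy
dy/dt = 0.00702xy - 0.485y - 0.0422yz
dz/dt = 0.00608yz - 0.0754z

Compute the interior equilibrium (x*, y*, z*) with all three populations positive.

x* ≈ 183, y* ≈ 12.4, z* ≈ 19

From dz/dt = 0: 0.00608y* = 0.0754, so y* = 12.4.
From dx/dt = 0: 1.33(1 - x*/253) = 0.0295·12.4, giving x* = 253·(1 - 0.275) = 183.
From dy/dt = 0: 0.00702·183 - 0.485 = 0.0422z*, so z* = 0.803/0.0422 = 19.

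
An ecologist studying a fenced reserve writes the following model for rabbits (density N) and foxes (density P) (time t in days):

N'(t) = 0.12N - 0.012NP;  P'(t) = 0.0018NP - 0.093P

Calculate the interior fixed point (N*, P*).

N* ≈ 51.7, P* ≈ 10

Set dP/dt = 0 with P > 0: 0.0018N - 0.093 = 0, so N* = 0.093/0.0018 = 51.7.
Set dN/dt = 0 with N > 0: 0.12 - 0.012P = 0, so P* = 0.12/0.012 = 10.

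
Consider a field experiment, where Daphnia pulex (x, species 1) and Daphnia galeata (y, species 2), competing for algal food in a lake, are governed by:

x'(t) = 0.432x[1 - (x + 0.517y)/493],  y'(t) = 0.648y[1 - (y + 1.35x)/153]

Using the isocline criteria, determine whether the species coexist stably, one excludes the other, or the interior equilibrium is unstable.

species 1 excludes species 2

Compare the nullcline intercepts: K1/α12 = 493/0.517 = 954 > K2 = 153; K2/α21 = 153/1.35 = 113 < K1 = 493.
Since the inequalities point opposite ways, species 1 can invade but species 2 cannot.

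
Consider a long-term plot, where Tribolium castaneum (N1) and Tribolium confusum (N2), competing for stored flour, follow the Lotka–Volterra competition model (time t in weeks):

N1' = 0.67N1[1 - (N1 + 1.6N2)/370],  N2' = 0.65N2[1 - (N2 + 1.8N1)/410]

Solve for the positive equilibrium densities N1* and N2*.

N1* ≈ 152, N2* ≈ 136

Setting both brackets to zero gives the nullclines N1 + 1.6N2 = 370 and 1.8N1 + N2 = 410.
Substituting N2 = 410 - 1.8N1 into the first: N1(1 - 1.6·1.8) = 370 - 1.6·410.
So N1* = -286/-1.88 = 152, and then N2* = 410 - 1.8·152 = 136.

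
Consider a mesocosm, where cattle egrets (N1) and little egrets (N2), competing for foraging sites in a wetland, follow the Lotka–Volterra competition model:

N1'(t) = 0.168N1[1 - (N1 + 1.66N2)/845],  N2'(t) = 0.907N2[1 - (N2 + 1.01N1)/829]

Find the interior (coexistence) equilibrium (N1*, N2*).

Setting both brackets to zero gives the nullclines N1 + 1.66N2 = 845 and 1.01N1 + N2 = 829.
Substituting N2 = 829 - 1.01N1 into the first: N1(1 - 1.66·1.01) = 845 - 1.66·829.
So N1* = -531/-0.677 = 785, and then N2* = 829 - 1.01·785 = 36.1.

N1* ≈ 785, N2* ≈ 36.1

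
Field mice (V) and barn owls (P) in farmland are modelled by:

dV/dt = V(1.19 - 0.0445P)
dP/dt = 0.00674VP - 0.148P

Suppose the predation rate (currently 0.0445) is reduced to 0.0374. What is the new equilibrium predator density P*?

P* ≈ 31.8

At the interior fixed point, setting dV/dt = 0 with V > 0 fixes P* = (prey growth rate)/(VP coefficient) — independent of the other coefficients.
With the change, P* = 1.19/0.0374 = 31.8; it rises from 26.7.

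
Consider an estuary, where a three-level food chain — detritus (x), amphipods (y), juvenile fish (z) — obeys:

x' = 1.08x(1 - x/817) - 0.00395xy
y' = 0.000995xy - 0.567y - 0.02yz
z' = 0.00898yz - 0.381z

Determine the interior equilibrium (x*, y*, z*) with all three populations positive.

x* ≈ 690, y* ≈ 42.4, z* ≈ 5.99

From dz/dt = 0: 0.00898y* = 0.381, so y* = 42.4.
From dx/dt = 0: 1.08(1 - x*/817) = 0.00395·42.4, giving x* = 817·(1 - 0.155) = 690.
From dy/dt = 0: 0.000995·690 - 0.567 = 0.02z*, so z* = 0.12/0.02 = 5.99.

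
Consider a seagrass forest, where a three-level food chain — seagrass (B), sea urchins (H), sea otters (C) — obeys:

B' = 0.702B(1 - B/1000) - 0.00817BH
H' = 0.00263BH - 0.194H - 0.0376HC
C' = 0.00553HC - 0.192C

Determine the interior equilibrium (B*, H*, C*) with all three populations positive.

B* ≈ 596, H* ≈ 34.7, C* ≈ 36.5

From dC/dt = 0: 0.00553H* = 0.192, so H* = 34.7.
From dB/dt = 0: 0.702(1 - B*/1000) = 0.00817·34.7, giving B* = 1000·(1 - 0.404) = 596.
From dH/dt = 0: 0.00263·596 - 0.194 = 0.0376C*, so C* = 1.37/0.0376 = 36.5.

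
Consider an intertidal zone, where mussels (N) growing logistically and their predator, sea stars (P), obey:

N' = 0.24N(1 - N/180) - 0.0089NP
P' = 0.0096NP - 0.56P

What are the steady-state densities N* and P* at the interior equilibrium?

From dP/dt = 0 with P > 0: 0.0096N* = 0.56, so N* = 58.3.
Substitute into dN/dt = 0: 0.24(1 - 58.3/180) = 0.0089P*.
The bracket is 0.676, giving P* = 0.162/0.0089 = 18.2.

N* ≈ 58.3, P* ≈ 18.2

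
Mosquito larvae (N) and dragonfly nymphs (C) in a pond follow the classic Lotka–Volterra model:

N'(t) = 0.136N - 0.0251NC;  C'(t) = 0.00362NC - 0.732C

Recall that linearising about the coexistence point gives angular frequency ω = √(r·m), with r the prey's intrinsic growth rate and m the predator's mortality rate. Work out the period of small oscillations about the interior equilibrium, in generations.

T ≈ 19.9 generations

Here r = 0.136 and m = 0.732, so r·m = 0.0996.
ω = √0.0996 = 0.316 per generation, hence T = 2π/ω ≈ 19.9 generations.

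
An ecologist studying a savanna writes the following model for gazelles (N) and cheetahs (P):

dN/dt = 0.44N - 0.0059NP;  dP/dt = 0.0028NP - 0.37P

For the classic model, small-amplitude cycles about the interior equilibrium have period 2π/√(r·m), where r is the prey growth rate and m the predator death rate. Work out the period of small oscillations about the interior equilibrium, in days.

T ≈ 15.6 days

Here r = 0.44 and m = 0.37, so r·m = 0.163.
ω = √0.163 = 0.403 per day, hence T = 2π/ω ≈ 15.6 days.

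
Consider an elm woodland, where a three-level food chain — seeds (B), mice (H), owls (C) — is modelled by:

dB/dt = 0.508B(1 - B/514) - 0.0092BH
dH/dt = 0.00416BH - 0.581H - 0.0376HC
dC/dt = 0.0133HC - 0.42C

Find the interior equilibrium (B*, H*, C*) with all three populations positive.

From dC/dt = 0: 0.0133H* = 0.42, so H* = 31.6.
From dB/dt = 0: 0.508(1 - B*/514) = 0.0092·31.6, giving B* = 514·(1 - 0.572) = 220.
From dH/dt = 0: 0.00416·220 - 0.581 = 0.0376C*, so C* = 0.334/0.0376 = 8.89.

B* ≈ 220, H* ≈ 31.6, C* ≈ 8.89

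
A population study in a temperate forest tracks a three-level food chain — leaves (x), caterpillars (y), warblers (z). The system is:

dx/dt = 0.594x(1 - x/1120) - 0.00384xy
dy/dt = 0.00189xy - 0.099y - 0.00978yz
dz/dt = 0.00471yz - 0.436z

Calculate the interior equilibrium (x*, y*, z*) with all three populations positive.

x* ≈ 450, y* ≈ 92.6, z* ≈ 76.8

From dz/dt = 0: 0.00471y* = 0.436, so y* = 92.6.
From dx/dt = 0: 0.594(1 - x*/1120) = 0.00384·92.6, giving x* = 1120·(1 - 0.598) = 450.
From dy/dt = 0: 0.00189·450 - 0.099 = 0.00978z*, so z* = 0.751/0.00978 = 76.8.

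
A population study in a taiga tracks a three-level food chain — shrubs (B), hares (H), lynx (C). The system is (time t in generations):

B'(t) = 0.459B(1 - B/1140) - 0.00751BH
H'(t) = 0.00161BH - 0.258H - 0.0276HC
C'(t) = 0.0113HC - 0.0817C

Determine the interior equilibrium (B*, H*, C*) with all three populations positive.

B* ≈ 1010, H* ≈ 7.23, C* ≈ 49.3

From dC/dt = 0: 0.0113H* = 0.0817, so H* = 7.23.
From dB/dt = 0: 0.459(1 - B*/1140) = 0.00751·7.23, giving B* = 1140·(1 - 0.118) = 1010.
From dH/dt = 0: 0.00161·1010 - 0.258 = 0.0276C*, so C* = 1.36/0.0276 = 49.3.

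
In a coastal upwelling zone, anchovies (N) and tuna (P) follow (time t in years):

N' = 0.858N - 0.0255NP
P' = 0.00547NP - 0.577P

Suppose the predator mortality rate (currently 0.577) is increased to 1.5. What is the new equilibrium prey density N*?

At the interior fixed point, setting dP/dt = 0 with P > 0 fixes N* = (predator death rate)/(NP coefficient) — independent of the other coefficients.
With the change, N* = 1.5/0.00547 = 274; it rises from 105.

N* ≈ 274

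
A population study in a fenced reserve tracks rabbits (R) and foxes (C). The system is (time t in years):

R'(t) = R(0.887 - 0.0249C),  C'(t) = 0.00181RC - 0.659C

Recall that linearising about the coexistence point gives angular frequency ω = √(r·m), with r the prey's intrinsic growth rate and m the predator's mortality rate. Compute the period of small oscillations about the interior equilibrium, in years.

T ≈ 8.22 years

Here r = 0.887 and m = 0.659, so r·m = 0.585.
ω = √0.585 = 0.765 per year, hence T = 2π/ω ≈ 8.22 years.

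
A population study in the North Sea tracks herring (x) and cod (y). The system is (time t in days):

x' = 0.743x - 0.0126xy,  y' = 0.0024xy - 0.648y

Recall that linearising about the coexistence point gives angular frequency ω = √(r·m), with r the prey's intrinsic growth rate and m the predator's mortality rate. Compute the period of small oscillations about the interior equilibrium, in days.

Here r = 0.743 and m = 0.648, so r·m = 0.481.
ω = √0.481 = 0.694 per day, hence T = 2π/ω ≈ 9.06 days.

T ≈ 9.06 days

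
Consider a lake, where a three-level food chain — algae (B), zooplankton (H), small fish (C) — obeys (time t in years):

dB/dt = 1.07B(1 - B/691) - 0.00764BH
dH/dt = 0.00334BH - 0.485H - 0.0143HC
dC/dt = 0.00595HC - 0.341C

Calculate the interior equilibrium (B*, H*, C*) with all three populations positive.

From dC/dt = 0: 0.00595H* = 0.341, so H* = 57.3.
From dB/dt = 0: 1.07(1 - B*/691) = 0.00764·57.3, giving B* = 691·(1 - 0.409) = 408.
From dH/dt = 0: 0.00334·408 - 0.485 = 0.0143C*, so C* = 0.879/0.0143 = 61.4.

B* ≈ 408, H* ≈ 57.3, C* ≈ 61.4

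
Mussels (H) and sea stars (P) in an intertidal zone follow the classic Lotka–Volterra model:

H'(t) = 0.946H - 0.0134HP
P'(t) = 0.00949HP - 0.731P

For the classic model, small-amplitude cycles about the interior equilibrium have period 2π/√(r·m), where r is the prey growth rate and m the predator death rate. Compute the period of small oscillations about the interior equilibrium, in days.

Here r = 0.946 and m = 0.731, so r·m = 0.692.
ω = √0.692 = 0.832 per day, hence T = 2π/ω ≈ 7.56 days.

T ≈ 7.56 days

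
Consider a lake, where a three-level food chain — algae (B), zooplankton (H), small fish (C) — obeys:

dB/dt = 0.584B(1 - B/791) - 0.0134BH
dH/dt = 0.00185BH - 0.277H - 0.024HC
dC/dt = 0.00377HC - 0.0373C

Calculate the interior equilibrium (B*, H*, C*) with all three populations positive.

From dC/dt = 0: 0.00377H* = 0.0373, so H* = 9.89.
From dB/dt = 0: 0.584(1 - B*/791) = 0.0134·9.89, giving B* = 791·(1 - 0.227) = 611.
From dH/dt = 0: 0.00185·611 - 0.277 = 0.024C*, so C* = 0.854/0.024 = 35.6.

B* ≈ 611, H* ≈ 9.89, C* ≈ 35.6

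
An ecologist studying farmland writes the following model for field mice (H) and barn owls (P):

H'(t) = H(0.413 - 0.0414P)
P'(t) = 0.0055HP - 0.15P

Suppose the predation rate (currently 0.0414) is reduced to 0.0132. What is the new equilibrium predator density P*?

At the interior fixed point, setting dH/dt = 0 with H > 0 fixes P* = (prey growth rate)/(HP coefficient) — independent of the other coefficients.
With the change, P* = 0.413/0.0132 = 31.3; it rises from 9.98.

P* ≈ 31.3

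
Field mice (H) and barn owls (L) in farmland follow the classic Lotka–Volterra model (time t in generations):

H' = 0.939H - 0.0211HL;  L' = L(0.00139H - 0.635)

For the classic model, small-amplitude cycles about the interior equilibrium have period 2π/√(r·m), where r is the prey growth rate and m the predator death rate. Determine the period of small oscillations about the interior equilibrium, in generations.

T ≈ 8.14 generations

Here r = 0.939 and m = 0.635, so r·m = 0.596.
ω = √0.596 = 0.772 per generation, hence T = 2π/ω ≈ 8.14 generations.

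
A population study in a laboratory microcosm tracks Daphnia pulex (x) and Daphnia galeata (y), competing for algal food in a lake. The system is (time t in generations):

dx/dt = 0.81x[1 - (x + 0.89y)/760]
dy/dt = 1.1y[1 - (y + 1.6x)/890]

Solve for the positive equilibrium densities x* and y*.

x* ≈ 75.7, y* ≈ 769

Setting both brackets to zero gives the nullclines x + 0.89y = 760 and 1.6x + y = 890.
Substituting y = 890 - 1.6x into the first: x(1 - 0.89·1.6) = 760 - 0.89·890.
So x* = -32.1/-0.424 = 75.7, and then y* = 890 - 1.6·75.7 = 769.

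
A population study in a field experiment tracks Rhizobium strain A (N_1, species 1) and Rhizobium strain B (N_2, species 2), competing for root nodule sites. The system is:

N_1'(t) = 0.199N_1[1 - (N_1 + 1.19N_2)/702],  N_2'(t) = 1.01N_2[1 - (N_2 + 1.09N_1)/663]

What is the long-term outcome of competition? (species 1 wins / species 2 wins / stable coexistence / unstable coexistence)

Compare the nullcline intercepts: K1/α12 = 702/1.19 = 590 < K2 = 663; K2/α21 = 663/1.09 = 608 < K1 = 702.
Since both are reversed, neither can invade when rare; the interior point is a saddle.

unstable coexistence (outcome depends on initial conditions)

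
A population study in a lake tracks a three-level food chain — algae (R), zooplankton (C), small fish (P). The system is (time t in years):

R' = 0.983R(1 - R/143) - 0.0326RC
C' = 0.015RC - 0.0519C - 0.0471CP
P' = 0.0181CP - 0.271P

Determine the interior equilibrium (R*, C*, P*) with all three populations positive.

From dP/dt = 0: 0.0181C* = 0.271, so C* = 15.
From dR/dt = 0: 0.983(1 - R*/143) = 0.0326·15, giving R* = 143·(1 - 0.497) = 72.
From dC/dt = 0: 0.015·72 - 0.0519 = 0.0471P*, so P* = 1.03/0.0471 = 21.8.

R* ≈ 72, C* ≈ 15, P* ≈ 21.8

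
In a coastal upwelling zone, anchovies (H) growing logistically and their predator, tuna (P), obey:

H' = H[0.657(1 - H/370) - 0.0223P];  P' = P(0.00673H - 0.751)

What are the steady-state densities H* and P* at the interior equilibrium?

H* ≈ 112, P* ≈ 20.6

From dP/dt = 0 with P > 0: 0.00673H* = 0.751, so H* = 112.
Substitute into dH/dt = 0: 0.657(1 - 112/370) = 0.0223P*.
The bracket is 0.698, giving P* = 0.459/0.0223 = 20.6.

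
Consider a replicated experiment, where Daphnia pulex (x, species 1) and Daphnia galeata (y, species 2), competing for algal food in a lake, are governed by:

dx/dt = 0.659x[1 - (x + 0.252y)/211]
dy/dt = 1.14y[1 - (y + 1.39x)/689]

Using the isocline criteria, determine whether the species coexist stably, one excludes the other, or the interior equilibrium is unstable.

Compare the nullcline intercepts: K1/α12 = 211/0.252 = 837 > K2 = 689; K2/α21 = 689/1.39 = 496 > K1 = 211.
Since both inequalities hold, each species can invade when rare, so the interior equilibrium is stable.

stable coexistence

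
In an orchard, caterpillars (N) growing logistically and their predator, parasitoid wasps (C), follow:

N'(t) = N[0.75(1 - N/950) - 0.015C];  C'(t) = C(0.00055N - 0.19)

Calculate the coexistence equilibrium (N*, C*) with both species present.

N* ≈ 345, C* ≈ 31.8

From dC/dt = 0 with C > 0: 0.00055N* = 0.19, so N* = 345.
Substitute into dN/dt = 0: 0.75(1 - 345/950) = 0.015C*.
The bracket is 0.636, giving C* = 0.477/0.015 = 31.8.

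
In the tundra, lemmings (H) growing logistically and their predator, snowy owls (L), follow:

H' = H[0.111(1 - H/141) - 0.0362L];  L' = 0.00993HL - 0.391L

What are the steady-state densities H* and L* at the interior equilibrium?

H* ≈ 39.4, L* ≈ 2.21

From dL/dt = 0 with L > 0: 0.00993H* = 0.391, so H* = 39.4.
Substitute into dH/dt = 0: 0.111(1 - 39.4/141) = 0.0362L*.
The bracket is 0.721, giving L* = 0.08/0.0362 = 2.21.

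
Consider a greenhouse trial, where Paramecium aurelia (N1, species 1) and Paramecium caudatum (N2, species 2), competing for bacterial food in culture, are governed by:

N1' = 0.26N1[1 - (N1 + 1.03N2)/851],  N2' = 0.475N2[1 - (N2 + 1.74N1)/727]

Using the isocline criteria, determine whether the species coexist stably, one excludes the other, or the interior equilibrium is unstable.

Compare the nullcline intercepts: K1/α12 = 851/1.03 = 826 > K2 = 727; K2/α21 = 727/1.74 = 418 < K1 = 851.
Since the inequalities point opposite ways, species 1 can invade but species 2 cannot.

species 1 excludes species 2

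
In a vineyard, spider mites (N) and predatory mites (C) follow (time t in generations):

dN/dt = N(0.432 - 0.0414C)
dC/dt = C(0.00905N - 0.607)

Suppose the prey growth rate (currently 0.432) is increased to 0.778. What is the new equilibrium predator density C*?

At the interior fixed point, setting dN/dt = 0 with N > 0 fixes C* = (prey growth rate)/(NC coefficient) — independent of the other coefficients.
With the change, C* = 0.778/0.0414 = 18.8; it rises from 10.4.

C* ≈ 18.8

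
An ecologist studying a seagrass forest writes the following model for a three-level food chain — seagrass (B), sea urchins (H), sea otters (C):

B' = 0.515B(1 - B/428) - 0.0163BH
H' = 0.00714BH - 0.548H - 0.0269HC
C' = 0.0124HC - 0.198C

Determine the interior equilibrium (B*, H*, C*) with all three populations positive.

B* ≈ 212, H* ≈ 16, C* ≈ 35.8

From dC/dt = 0: 0.0124H* = 0.198, so H* = 16.
From dB/dt = 0: 0.515(1 - B*/428) = 0.0163·16, giving B* = 428·(1 - 0.505) = 212.
From dH/dt = 0: 0.00714·212 - 0.548 = 0.0269C*, so C* = 0.963/0.0269 = 35.8.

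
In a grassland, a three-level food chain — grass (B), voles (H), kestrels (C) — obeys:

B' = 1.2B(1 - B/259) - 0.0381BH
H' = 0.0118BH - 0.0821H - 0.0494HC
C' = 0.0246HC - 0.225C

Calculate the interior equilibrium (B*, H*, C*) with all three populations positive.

B* ≈ 184, H* ≈ 9.15, C* ≈ 42.2

From dC/dt = 0: 0.0246H* = 0.225, so H* = 9.15.
From dB/dt = 0: 1.2(1 - B*/259) = 0.0381·9.15, giving B* = 259·(1 - 0.29) = 184.
From dH/dt = 0: 0.0118·184 - 0.0821 = 0.0494C*, so C* = 2.09/0.0494 = 42.2.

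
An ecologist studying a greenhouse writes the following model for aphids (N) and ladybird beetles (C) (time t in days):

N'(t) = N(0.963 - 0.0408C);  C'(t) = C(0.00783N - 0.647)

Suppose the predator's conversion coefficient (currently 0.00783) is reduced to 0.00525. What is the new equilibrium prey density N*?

N* ≈ 123

At the interior fixed point, setting dC/dt = 0 with C > 0 fixes N* = (predator death rate)/(NC coefficient) — independent of the other coefficients.
With the change, N* = 0.647/0.00525 = 123; it rises from 82.6.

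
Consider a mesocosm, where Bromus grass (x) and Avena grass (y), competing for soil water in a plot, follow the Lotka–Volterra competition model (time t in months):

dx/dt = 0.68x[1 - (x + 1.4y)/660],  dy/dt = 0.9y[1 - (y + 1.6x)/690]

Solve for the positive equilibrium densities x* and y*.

Setting both brackets to zero gives the nullclines x + 1.4y = 660 and 1.6x + y = 690.
Substituting y = 690 - 1.6x into the first: x(1 - 1.4·1.6) = 660 - 1.4·690.
So x* = -306/-1.24 = 247, and then y* = 690 - 1.6·247 = 295.

x* ≈ 247, y* ≈ 295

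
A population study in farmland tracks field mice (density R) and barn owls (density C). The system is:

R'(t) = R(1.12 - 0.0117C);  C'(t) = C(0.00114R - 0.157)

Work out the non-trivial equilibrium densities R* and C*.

R* ≈ 138, C* ≈ 95.7

Set dC/dt = 0 with C > 0: 0.00114R - 0.157 = 0, so R* = 0.157/0.00114 = 138.
Set dR/dt = 0 with R > 0: 1.12 - 0.0117C = 0, so C* = 1.12/0.0117 = 95.7.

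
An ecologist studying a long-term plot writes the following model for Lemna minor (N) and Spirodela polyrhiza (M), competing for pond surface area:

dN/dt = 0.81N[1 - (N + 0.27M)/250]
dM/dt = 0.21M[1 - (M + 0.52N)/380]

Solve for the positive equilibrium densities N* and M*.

Setting both brackets to zero gives the nullclines N + 0.27M = 250 and 0.52N + M = 380.
Substituting M = 380 - 0.52N into the first: N(1 - 0.27·0.52) = 250 - 0.27·380.
So N* = 147/0.86 = 171, and then M* = 380 - 0.52·171 = 291.

N* ≈ 171, M* ≈ 291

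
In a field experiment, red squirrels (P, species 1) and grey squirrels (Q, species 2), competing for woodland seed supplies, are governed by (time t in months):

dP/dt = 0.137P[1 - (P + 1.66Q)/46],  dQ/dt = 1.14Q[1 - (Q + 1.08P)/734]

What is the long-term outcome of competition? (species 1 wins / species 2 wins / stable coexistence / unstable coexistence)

Compare the nullcline intercepts: K1/α12 = 46/1.66 = 27.7 < K2 = 734; K2/α21 = 734/1.08 = 680 > K1 = 46.
Since the inequalities point opposite ways, species 2 can invade but species 1 cannot.

species 2 excludes species 1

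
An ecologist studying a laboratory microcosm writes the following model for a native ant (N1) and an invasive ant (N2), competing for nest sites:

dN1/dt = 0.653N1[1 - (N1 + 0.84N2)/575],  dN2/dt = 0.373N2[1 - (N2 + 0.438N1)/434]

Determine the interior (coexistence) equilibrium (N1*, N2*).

Setting both brackets to zero gives the nullclines N1 + 0.84N2 = 575 and 0.438N1 + N2 = 434.
Substituting N2 = 434 - 0.438N1 into the first: N1(1 - 0.84·0.438) = 575 - 0.84·434.
So N1* = 210/0.632 = 333, and then N2* = 434 - 0.438·333 = 288.

N1* ≈ 333, N2* ≈ 288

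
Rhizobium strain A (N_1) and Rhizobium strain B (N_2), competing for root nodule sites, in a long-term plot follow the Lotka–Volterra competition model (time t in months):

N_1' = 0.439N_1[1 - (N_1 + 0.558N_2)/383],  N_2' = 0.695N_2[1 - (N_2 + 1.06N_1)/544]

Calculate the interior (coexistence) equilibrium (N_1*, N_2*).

Setting both brackets to zero gives the nullclines N_1 + 0.558N_2 = 383 and 1.06N_1 + N_2 = 544.
Substituting N_2 = 544 - 1.06N_1 into the first: N_1(1 - 0.558·1.06) = 383 - 0.558·544.
So N_1* = 79.4/0.409 = 194, and then N_2* = 544 - 1.06·194 = 338.

N_1* ≈ 194, N_2* ≈ 338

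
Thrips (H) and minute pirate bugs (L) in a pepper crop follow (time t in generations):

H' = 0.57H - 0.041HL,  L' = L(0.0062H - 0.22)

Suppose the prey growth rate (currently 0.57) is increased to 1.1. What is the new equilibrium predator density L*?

L* ≈ 26.8

At the interior fixed point, setting dH/dt = 0 with H > 0 fixes L* = (prey growth rate)/(HL coefficient) — independent of the other coefficients.
With the change, L* = 1.1/0.041 = 26.8; it rises from 13.9.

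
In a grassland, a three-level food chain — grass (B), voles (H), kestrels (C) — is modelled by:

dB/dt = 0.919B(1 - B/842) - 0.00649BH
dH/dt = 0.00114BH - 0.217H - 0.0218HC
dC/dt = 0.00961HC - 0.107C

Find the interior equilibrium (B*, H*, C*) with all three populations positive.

B* ≈ 776, H* ≈ 11.1, C* ≈ 30.6

From dC/dt = 0: 0.00961H* = 0.107, so H* = 11.1.
From dB/dt = 0: 0.919(1 - B*/842) = 0.00649·11.1, giving B* = 842·(1 - 0.0786) = 776.
From dH/dt = 0: 0.00114·776 - 0.217 = 0.0218C*, so C* = 0.667/0.0218 = 30.6.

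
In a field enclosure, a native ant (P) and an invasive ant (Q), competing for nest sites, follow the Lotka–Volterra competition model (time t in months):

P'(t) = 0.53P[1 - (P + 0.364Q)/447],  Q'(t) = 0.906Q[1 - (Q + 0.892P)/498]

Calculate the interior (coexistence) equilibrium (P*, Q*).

Setting both brackets to zero gives the nullclines P + 0.364Q = 447 and 0.892P + Q = 498.
Substituting Q = 498 - 0.892P into the first: P(1 - 0.364·0.892) = 447 - 0.364·498.
So P* = 266/0.675 = 393, and then Q* = 498 - 0.892·393 = 147.

P* ≈ 393, Q* ≈ 147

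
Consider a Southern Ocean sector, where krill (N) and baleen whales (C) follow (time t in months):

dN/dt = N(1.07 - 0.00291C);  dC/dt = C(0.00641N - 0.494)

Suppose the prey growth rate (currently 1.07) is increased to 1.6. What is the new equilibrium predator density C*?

C* ≈ 550

At the interior fixed point, setting dN/dt = 0 with N > 0 fixes C* = (prey growth rate)/(NC coefficient) — independent of the other coefficients.
With the change, C* = 1.6/0.00291 = 550; it rises from 368.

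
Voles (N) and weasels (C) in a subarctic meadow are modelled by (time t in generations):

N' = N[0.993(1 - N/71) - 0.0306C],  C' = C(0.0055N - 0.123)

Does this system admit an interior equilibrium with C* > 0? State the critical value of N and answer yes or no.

Threshold N = 22.4; K > 22.4, so yes, the predator persists.

The predator equation gives dC/dt > 0 only when N > 0.123/0.0055 = 22.4.
Without the predator, N → K = 71. Since 71 > 22.4, the predator can invade and persist.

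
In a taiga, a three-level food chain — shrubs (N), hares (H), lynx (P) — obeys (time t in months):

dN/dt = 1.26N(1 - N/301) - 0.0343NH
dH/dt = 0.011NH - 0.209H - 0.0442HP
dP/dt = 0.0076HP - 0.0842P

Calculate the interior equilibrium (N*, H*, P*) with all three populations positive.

From dP/dt = 0: 0.0076H* = 0.0842, so H* = 11.1.
From dN/dt = 0: 1.26(1 - N*/301) = 0.0343·11.1, giving N* = 301·(1 - 0.302) = 210.
From dH/dt = 0: 0.011·210 - 0.209 = 0.0442P*, so P* = 2.1/0.0442 = 47.6.

N* ≈ 210, H* ≈ 11.1, P* ≈ 47.6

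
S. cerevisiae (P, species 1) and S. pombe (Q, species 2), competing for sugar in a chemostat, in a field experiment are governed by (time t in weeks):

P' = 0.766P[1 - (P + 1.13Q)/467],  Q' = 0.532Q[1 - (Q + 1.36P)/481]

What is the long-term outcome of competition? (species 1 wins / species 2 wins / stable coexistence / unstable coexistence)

unstable coexistence (outcome depends on initial conditions)

Compare the nullcline intercepts: K1/α12 = 467/1.13 = 413 < K2 = 481; K2/α21 = 481/1.36 = 354 < K1 = 467.
Since both are reversed, neither can invade when rare; the interior point is a saddle.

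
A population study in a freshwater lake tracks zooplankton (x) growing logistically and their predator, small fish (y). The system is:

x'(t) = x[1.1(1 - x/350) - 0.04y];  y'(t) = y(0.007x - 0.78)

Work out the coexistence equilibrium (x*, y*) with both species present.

From dy/dt = 0 with y > 0: 0.007x* = 0.78, so x* = 111.
Substitute into dx/dt = 0: 1.1(1 - 111/350) = 0.04y*.
The bracket is 0.682, giving y* = 0.75/0.04 = 18.7.

x* ≈ 111, y* ≈ 18.7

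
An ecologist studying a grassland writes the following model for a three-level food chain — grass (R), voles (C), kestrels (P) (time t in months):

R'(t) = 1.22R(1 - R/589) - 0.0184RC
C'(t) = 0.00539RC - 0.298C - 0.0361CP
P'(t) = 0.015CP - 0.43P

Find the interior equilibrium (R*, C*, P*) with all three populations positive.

From dP/dt = 0: 0.015C* = 0.43, so C* = 28.7.
From dR/dt = 0: 1.22(1 - R*/589) = 0.0184·28.7, giving R* = 589·(1 - 0.432) = 334.
From dC/dt = 0: 0.00539·334 - 0.298 = 0.0361P*, so P* = 1.5/0.0361 = 41.7.

R* ≈ 334, C* ≈ 28.7, P* ≈ 41.7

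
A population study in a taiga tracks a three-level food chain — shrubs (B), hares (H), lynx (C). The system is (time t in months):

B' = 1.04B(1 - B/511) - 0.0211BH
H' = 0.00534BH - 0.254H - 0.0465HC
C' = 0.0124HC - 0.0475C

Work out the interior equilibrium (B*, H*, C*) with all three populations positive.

B* ≈ 471, H* ≈ 3.83, C* ≈ 48.7

From dC/dt = 0: 0.0124H* = 0.0475, so H* = 3.83.
From dB/dt = 0: 1.04(1 - B*/511) = 0.0211·3.83, giving B* = 511·(1 - 0.0777) = 471.
From dH/dt = 0: 0.00534·471 - 0.254 = 0.0465C*, so C* = 2.26/0.0465 = 48.7.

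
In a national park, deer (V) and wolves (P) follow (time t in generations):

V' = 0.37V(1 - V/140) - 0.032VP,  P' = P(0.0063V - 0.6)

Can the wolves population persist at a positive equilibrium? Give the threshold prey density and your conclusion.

Threshold V = 95.2; K > 95.2, so yes, the predator persists.

The predator equation gives dP/dt > 0 only when V > 0.6/0.0063 = 95.2.
Without the predator, V → K = 140. Since 140 > 95.2, the predator can invade and persist.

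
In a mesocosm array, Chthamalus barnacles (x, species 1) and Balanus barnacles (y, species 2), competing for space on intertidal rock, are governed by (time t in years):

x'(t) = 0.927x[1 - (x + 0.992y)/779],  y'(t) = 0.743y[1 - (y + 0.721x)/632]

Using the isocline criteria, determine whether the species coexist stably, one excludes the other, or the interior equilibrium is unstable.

Compare the nullcline intercepts: K1/α12 = 779/0.992 = 785 > K2 = 632; K2/α21 = 632/0.721 = 877 > K1 = 779.
Since both inequalities hold, each species can invade when rare, so the interior equilibrium is stable.

stable coexistence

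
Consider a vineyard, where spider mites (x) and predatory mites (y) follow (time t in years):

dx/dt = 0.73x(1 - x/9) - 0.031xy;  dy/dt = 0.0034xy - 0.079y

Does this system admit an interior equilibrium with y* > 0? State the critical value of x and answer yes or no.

The predator equation gives dy/dt > 0 only when x > 0.079/0.0034 = 23.2.
Without the predator, x → K = 9. Since 9 < 23.2, the predator cannot invade.

Threshold x = 23.2; K < 23.2, so no, the predator goes extinct.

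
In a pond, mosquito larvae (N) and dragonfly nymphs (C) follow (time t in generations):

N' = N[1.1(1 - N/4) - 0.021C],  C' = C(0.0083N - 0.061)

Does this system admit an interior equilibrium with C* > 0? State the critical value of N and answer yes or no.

The predator equation gives dC/dt > 0 only when N > 0.061/0.0083 = 7.35.
Without the predator, N → K = 4. Since 4 < 7.35, the predator cannot invade.

Threshold N = 7.35; K < 7.35, so no, the predator goes extinct.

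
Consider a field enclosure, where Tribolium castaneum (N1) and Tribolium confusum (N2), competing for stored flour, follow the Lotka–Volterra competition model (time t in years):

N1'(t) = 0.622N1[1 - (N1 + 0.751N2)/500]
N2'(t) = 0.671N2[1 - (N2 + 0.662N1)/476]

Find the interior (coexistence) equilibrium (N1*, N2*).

Setting both brackets to zero gives the nullclines N1 + 0.751N2 = 500 and 0.662N1 + N2 = 476.
Substituting N2 = 476 - 0.662N1 into the first: N1(1 - 0.751·0.662) = 500 - 0.751·476.
So N1* = 143/0.503 = 283, and then N2* = 476 - 0.662·283 = 288.

N1* ≈ 283, N2* ≈ 288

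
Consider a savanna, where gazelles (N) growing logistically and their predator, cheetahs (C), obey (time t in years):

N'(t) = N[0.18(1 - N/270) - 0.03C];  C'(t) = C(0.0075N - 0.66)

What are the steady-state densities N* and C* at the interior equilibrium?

From dC/dt = 0 with C > 0: 0.0075N* = 0.66, so N* = 88.
Substitute into dN/dt = 0: 0.18(1 - 88/270) = 0.03C*.
The bracket is 0.674, giving C* = 0.121/0.03 = 4.04.

N* ≈ 88, C* ≈ 4.04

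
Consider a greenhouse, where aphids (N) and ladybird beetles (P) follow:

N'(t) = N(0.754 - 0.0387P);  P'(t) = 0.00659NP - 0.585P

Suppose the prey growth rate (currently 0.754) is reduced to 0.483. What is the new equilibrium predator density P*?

At the interior fixed point, setting dN/dt = 0 with N > 0 fixes P* = (prey growth rate)/(NP coefficient) — independent of the other coefficients.
With the change, P* = 0.483/0.0387 = 12.5; it falls from 19.5.

P* ≈ 12.5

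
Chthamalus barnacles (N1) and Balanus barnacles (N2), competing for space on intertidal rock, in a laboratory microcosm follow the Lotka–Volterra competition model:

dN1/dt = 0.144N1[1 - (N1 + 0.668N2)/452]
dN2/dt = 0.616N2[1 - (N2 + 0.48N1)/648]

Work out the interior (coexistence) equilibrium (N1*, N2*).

Setting both brackets to zero gives the nullclines N1 + 0.668N2 = 452 and 0.48N1 + N2 = 648.
Substituting N2 = 648 - 0.48N1 into the first: N1(1 - 0.668·0.48) = 452 - 0.668·648.
So N1* = 19.1/0.679 = 28.2, and then N2* = 648 - 0.48·28.2 = 634.

N1* ≈ 28.2, N2* ≈ 634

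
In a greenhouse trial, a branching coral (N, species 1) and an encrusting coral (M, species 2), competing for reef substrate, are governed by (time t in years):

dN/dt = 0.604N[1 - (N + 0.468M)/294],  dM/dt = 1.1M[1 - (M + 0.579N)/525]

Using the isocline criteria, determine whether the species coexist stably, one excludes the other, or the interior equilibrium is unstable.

stable coexistence

Compare the nullcline intercepts: K1/α12 = 294/0.468 = 628 > K2 = 525; K2/α21 = 525/0.579 = 907 > K1 = 294.
Since both inequalities hold, each species can invade when rare, so the interior equilibrium is stable.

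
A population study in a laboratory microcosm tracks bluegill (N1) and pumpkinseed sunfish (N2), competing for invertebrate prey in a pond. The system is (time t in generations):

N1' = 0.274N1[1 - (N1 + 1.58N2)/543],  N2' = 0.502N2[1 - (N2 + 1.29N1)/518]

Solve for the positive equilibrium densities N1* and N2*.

N1* ≈ 265, N2* ≈ 176

Setting both brackets to zero gives the nullclines N1 + 1.58N2 = 543 and 1.29N1 + N2 = 518.
Substituting N2 = 518 - 1.29N1 into the first: N1(1 - 1.58·1.29) = 543 - 1.58·518.
So N1* = -275/-1.04 = 265, and then N2* = 518 - 1.29·265 = 176.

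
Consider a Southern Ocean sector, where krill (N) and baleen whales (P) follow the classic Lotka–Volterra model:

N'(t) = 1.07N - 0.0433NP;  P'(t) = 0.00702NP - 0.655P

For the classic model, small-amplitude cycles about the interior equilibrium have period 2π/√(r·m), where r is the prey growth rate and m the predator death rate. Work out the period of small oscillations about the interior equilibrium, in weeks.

Here r = 1.07 and m = 0.655, so r·m = 0.701.
ω = √0.701 = 0.837 per week, hence T = 2π/ω ≈ 7.51 weeks.

T ≈ 7.51 weeks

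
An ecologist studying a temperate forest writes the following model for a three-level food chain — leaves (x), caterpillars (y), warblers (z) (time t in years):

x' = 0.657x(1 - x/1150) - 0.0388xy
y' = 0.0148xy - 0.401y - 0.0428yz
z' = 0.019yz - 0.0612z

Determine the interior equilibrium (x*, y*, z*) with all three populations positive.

From dz/dt = 0: 0.019y* = 0.0612, so y* = 3.22.
From dx/dt = 0: 0.657(1 - x*/1150) = 0.0388·3.22, giving x* = 1150·(1 - 0.19) = 931.
From dy/dt = 0: 0.0148·931 - 0.401 = 0.0428z*, so z* = 13.4/0.0428 = 313.

x* ≈ 931, y* ≈ 3.22, z* ≈ 313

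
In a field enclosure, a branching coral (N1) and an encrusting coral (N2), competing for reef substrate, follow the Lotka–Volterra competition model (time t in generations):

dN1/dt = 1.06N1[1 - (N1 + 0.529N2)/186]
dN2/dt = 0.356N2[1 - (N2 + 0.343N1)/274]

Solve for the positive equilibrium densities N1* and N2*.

N1* ≈ 50.2, N2* ≈ 257

Setting both brackets to zero gives the nullclines N1 + 0.529N2 = 186 and 0.343N1 + N2 = 274.
Substituting N2 = 274 - 0.343N1 into the first: N1(1 - 0.529·0.343) = 186 - 0.529·274.
So N1* = 41.1/0.819 = 50.2, and then N2* = 274 - 0.343·50.2 = 257.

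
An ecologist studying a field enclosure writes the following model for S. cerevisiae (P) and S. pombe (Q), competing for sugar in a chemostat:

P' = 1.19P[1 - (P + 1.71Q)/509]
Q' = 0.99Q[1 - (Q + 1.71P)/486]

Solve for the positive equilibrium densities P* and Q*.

Setting both brackets to zero gives the nullclines P + 1.71Q = 509 and 1.71P + Q = 486.
Substituting Q = 486 - 1.71P into the first: P(1 - 1.71·1.71) = 509 - 1.71·486.
So P* = -322/-1.92 = 167, and then Q* = 486 - 1.71·167 = 200.

P* ≈ 167, Q* ≈ 200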